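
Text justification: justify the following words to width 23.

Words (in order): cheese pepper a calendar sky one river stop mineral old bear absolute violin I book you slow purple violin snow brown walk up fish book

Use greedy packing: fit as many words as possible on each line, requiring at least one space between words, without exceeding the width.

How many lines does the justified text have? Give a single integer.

Answer: 7

Derivation:
Line 1: ['cheese', 'pepper', 'a'] (min_width=15, slack=8)
Line 2: ['calendar', 'sky', 'one', 'river'] (min_width=22, slack=1)
Line 3: ['stop', 'mineral', 'old', 'bear'] (min_width=21, slack=2)
Line 4: ['absolute', 'violin', 'I', 'book'] (min_width=22, slack=1)
Line 5: ['you', 'slow', 'purple', 'violin'] (min_width=22, slack=1)
Line 6: ['snow', 'brown', 'walk', 'up', 'fish'] (min_width=23, slack=0)
Line 7: ['book'] (min_width=4, slack=19)
Total lines: 7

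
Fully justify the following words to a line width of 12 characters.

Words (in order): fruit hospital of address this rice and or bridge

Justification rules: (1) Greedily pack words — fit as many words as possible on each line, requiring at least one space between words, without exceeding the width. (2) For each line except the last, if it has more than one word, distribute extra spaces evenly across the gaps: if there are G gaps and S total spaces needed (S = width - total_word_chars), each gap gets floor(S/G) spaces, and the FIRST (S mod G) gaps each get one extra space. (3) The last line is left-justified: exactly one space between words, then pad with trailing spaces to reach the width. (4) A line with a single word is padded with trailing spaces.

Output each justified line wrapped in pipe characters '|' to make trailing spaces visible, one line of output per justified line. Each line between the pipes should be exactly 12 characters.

Answer: |fruit       |
|hospital  of|
|address this|
|rice  and or|
|bridge      |

Derivation:
Line 1: ['fruit'] (min_width=5, slack=7)
Line 2: ['hospital', 'of'] (min_width=11, slack=1)
Line 3: ['address', 'this'] (min_width=12, slack=0)
Line 4: ['rice', 'and', 'or'] (min_width=11, slack=1)
Line 5: ['bridge'] (min_width=6, slack=6)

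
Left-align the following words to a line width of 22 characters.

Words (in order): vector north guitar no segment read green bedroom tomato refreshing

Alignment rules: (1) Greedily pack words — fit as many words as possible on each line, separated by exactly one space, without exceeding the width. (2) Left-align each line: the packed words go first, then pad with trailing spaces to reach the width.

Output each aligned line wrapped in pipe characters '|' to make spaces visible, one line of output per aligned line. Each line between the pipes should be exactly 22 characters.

Line 1: ['vector', 'north', 'guitar', 'no'] (min_width=22, slack=0)
Line 2: ['segment', 'read', 'green'] (min_width=18, slack=4)
Line 3: ['bedroom', 'tomato'] (min_width=14, slack=8)
Line 4: ['refreshing'] (min_width=10, slack=12)

Answer: |vector north guitar no|
|segment read green    |
|bedroom tomato        |
|refreshing            |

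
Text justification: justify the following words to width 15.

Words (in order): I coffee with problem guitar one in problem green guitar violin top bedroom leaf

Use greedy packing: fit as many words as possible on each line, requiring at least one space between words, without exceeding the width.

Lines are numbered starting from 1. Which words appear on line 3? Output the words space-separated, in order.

Line 1: ['I', 'coffee', 'with'] (min_width=13, slack=2)
Line 2: ['problem', 'guitar'] (min_width=14, slack=1)
Line 3: ['one', 'in', 'problem'] (min_width=14, slack=1)
Line 4: ['green', 'guitar'] (min_width=12, slack=3)
Line 5: ['violin', 'top'] (min_width=10, slack=5)
Line 6: ['bedroom', 'leaf'] (min_width=12, slack=3)

Answer: one in problem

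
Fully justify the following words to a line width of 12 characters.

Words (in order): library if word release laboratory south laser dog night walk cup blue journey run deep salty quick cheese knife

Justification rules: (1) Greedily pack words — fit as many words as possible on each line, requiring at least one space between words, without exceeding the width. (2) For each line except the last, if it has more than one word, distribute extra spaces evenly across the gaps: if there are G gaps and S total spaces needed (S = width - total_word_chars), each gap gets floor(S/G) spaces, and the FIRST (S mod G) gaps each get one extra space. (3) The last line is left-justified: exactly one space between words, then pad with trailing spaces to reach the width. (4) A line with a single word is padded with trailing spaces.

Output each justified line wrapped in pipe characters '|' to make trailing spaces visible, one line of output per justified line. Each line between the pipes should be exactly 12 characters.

Line 1: ['library', 'if'] (min_width=10, slack=2)
Line 2: ['word', 'release'] (min_width=12, slack=0)
Line 3: ['laboratory'] (min_width=10, slack=2)
Line 4: ['south', 'laser'] (min_width=11, slack=1)
Line 5: ['dog', 'night'] (min_width=9, slack=3)
Line 6: ['walk', 'cup'] (min_width=8, slack=4)
Line 7: ['blue', 'journey'] (min_width=12, slack=0)
Line 8: ['run', 'deep'] (min_width=8, slack=4)
Line 9: ['salty', 'quick'] (min_width=11, slack=1)
Line 10: ['cheese', 'knife'] (min_width=12, slack=0)

Answer: |library   if|
|word release|
|laboratory  |
|south  laser|
|dog    night|
|walk     cup|
|blue journey|
|run     deep|
|salty  quick|
|cheese knife|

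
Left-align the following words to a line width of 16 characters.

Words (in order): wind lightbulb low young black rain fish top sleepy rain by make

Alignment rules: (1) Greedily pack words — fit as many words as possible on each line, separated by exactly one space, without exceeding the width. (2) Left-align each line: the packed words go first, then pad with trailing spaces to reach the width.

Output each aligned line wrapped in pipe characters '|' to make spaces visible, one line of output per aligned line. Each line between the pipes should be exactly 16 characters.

Line 1: ['wind', 'lightbulb'] (min_width=14, slack=2)
Line 2: ['low', 'young', 'black'] (min_width=15, slack=1)
Line 3: ['rain', 'fish', 'top'] (min_width=13, slack=3)
Line 4: ['sleepy', 'rain', 'by'] (min_width=14, slack=2)
Line 5: ['make'] (min_width=4, slack=12)

Answer: |wind lightbulb  |
|low young black |
|rain fish top   |
|sleepy rain by  |
|make            |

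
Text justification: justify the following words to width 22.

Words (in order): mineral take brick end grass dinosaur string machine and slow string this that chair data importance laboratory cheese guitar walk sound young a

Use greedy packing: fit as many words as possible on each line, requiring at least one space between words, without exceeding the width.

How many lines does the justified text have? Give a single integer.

Line 1: ['mineral', 'take', 'brick', 'end'] (min_width=22, slack=0)
Line 2: ['grass', 'dinosaur', 'string'] (min_width=21, slack=1)
Line 3: ['machine', 'and', 'slow'] (min_width=16, slack=6)
Line 4: ['string', 'this', 'that', 'chair'] (min_width=22, slack=0)
Line 5: ['data', 'importance'] (min_width=15, slack=7)
Line 6: ['laboratory', 'cheese'] (min_width=17, slack=5)
Line 7: ['guitar', 'walk', 'sound'] (min_width=17, slack=5)
Line 8: ['young', 'a'] (min_width=7, slack=15)
Total lines: 8

Answer: 8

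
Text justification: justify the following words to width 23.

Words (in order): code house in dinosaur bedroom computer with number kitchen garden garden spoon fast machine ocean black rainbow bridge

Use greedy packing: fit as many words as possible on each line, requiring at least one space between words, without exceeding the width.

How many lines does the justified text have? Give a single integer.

Line 1: ['code', 'house', 'in', 'dinosaur'] (min_width=22, slack=1)
Line 2: ['bedroom', 'computer', 'with'] (min_width=21, slack=2)
Line 3: ['number', 'kitchen', 'garden'] (min_width=21, slack=2)
Line 4: ['garden', 'spoon', 'fast'] (min_width=17, slack=6)
Line 5: ['machine', 'ocean', 'black'] (min_width=19, slack=4)
Line 6: ['rainbow', 'bridge'] (min_width=14, slack=9)
Total lines: 6

Answer: 6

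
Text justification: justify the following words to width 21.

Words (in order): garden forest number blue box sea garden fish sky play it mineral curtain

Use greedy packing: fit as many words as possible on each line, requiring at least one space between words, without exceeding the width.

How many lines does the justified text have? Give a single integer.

Answer: 4

Derivation:
Line 1: ['garden', 'forest', 'number'] (min_width=20, slack=1)
Line 2: ['blue', 'box', 'sea', 'garden'] (min_width=19, slack=2)
Line 3: ['fish', 'sky', 'play', 'it'] (min_width=16, slack=5)
Line 4: ['mineral', 'curtain'] (min_width=15, slack=6)
Total lines: 4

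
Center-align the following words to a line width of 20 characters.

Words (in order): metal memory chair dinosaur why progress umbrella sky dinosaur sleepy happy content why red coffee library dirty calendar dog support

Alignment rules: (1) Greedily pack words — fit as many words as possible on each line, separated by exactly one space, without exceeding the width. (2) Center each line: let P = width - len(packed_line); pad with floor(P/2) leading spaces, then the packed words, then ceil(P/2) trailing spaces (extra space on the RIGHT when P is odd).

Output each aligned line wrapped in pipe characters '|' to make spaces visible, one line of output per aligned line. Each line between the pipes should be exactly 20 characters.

Answer: | metal memory chair |
|    dinosaur why    |
| progress umbrella  |
|sky dinosaur sleepy |
| happy content why  |
| red coffee library |
| dirty calendar dog |
|      support       |

Derivation:
Line 1: ['metal', 'memory', 'chair'] (min_width=18, slack=2)
Line 2: ['dinosaur', 'why'] (min_width=12, slack=8)
Line 3: ['progress', 'umbrella'] (min_width=17, slack=3)
Line 4: ['sky', 'dinosaur', 'sleepy'] (min_width=19, slack=1)
Line 5: ['happy', 'content', 'why'] (min_width=17, slack=3)
Line 6: ['red', 'coffee', 'library'] (min_width=18, slack=2)
Line 7: ['dirty', 'calendar', 'dog'] (min_width=18, slack=2)
Line 8: ['support'] (min_width=7, slack=13)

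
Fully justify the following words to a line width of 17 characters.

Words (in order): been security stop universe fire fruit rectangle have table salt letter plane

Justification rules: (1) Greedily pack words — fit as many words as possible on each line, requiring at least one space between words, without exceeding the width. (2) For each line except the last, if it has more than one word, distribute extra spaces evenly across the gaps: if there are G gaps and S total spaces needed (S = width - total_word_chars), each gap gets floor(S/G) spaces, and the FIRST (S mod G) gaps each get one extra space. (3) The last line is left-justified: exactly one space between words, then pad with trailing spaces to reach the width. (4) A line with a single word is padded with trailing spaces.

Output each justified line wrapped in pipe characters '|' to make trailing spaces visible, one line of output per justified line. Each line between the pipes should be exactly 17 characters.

Line 1: ['been', 'security'] (min_width=13, slack=4)
Line 2: ['stop', 'universe'] (min_width=13, slack=4)
Line 3: ['fire', 'fruit'] (min_width=10, slack=7)
Line 4: ['rectangle', 'have'] (min_width=14, slack=3)
Line 5: ['table', 'salt', 'letter'] (min_width=17, slack=0)
Line 6: ['plane'] (min_width=5, slack=12)

Answer: |been     security|
|stop     universe|
|fire        fruit|
|rectangle    have|
|table salt letter|
|plane            |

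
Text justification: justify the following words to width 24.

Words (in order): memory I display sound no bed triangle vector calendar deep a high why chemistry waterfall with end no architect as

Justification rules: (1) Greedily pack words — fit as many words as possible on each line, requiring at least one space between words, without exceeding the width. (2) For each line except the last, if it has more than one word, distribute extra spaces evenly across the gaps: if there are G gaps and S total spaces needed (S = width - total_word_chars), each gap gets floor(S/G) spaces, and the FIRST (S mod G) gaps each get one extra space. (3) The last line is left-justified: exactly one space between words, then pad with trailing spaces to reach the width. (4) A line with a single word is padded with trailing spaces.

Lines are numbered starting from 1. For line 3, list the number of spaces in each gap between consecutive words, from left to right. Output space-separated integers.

Line 1: ['memory', 'I', 'display', 'sound'] (min_width=22, slack=2)
Line 2: ['no', 'bed', 'triangle', 'vector'] (min_width=22, slack=2)
Line 3: ['calendar', 'deep', 'a', 'high', 'why'] (min_width=24, slack=0)
Line 4: ['chemistry', 'waterfall', 'with'] (min_width=24, slack=0)
Line 5: ['end', 'no', 'architect', 'as'] (min_width=19, slack=5)

Answer: 1 1 1 1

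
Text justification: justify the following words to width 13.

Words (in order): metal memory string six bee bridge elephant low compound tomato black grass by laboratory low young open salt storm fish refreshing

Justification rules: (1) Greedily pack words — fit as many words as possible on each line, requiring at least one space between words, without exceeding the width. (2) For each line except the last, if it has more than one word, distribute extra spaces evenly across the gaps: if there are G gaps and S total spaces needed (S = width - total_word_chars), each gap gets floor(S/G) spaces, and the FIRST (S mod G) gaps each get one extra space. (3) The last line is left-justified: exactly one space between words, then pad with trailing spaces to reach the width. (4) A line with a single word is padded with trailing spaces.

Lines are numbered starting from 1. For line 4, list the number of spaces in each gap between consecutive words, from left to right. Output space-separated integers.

Answer: 2

Derivation:
Line 1: ['metal', 'memory'] (min_width=12, slack=1)
Line 2: ['string', 'six'] (min_width=10, slack=3)
Line 3: ['bee', 'bridge'] (min_width=10, slack=3)
Line 4: ['elephant', 'low'] (min_width=12, slack=1)
Line 5: ['compound'] (min_width=8, slack=5)
Line 6: ['tomato', 'black'] (min_width=12, slack=1)
Line 7: ['grass', 'by'] (min_width=8, slack=5)
Line 8: ['laboratory'] (min_width=10, slack=3)
Line 9: ['low', 'young'] (min_width=9, slack=4)
Line 10: ['open', 'salt'] (min_width=9, slack=4)
Line 11: ['storm', 'fish'] (min_width=10, slack=3)
Line 12: ['refreshing'] (min_width=10, slack=3)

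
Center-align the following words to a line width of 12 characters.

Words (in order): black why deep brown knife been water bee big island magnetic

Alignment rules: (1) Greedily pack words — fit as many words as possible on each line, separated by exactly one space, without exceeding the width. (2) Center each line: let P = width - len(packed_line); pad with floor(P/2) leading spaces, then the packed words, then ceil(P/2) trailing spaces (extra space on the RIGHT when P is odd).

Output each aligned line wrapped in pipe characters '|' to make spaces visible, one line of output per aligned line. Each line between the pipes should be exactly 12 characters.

Line 1: ['black', 'why'] (min_width=9, slack=3)
Line 2: ['deep', 'brown'] (min_width=10, slack=2)
Line 3: ['knife', 'been'] (min_width=10, slack=2)
Line 4: ['water', 'bee'] (min_width=9, slack=3)
Line 5: ['big', 'island'] (min_width=10, slack=2)
Line 6: ['magnetic'] (min_width=8, slack=4)

Answer: | black why  |
| deep brown |
| knife been |
| water bee  |
| big island |
|  magnetic  |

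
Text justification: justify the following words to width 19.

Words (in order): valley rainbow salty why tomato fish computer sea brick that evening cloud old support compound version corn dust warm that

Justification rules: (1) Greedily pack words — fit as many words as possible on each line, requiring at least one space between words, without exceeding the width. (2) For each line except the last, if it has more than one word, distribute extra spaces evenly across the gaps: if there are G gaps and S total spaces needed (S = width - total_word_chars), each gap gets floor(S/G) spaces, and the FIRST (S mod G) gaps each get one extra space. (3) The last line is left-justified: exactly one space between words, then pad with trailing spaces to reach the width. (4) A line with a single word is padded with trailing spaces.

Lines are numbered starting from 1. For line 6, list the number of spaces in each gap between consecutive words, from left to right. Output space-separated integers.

Line 1: ['valley', 'rainbow'] (min_width=14, slack=5)
Line 2: ['salty', 'why', 'tomato'] (min_width=16, slack=3)
Line 3: ['fish', 'computer', 'sea'] (min_width=17, slack=2)
Line 4: ['brick', 'that', 'evening'] (min_width=18, slack=1)
Line 5: ['cloud', 'old', 'support'] (min_width=17, slack=2)
Line 6: ['compound', 'version'] (min_width=16, slack=3)
Line 7: ['corn', 'dust', 'warm', 'that'] (min_width=19, slack=0)

Answer: 4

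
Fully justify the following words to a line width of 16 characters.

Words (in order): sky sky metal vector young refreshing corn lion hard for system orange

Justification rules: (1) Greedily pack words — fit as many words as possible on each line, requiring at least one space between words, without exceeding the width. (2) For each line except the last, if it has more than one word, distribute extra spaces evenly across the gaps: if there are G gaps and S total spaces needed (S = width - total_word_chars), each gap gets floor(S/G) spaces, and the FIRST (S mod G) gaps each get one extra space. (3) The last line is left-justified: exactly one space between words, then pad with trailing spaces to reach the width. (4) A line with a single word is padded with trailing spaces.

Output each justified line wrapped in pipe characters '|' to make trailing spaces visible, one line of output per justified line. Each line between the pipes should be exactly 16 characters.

Answer: |sky   sky  metal|
|vector     young|
|refreshing  corn|
|lion   hard  for|
|system orange   |

Derivation:
Line 1: ['sky', 'sky', 'metal'] (min_width=13, slack=3)
Line 2: ['vector', 'young'] (min_width=12, slack=4)
Line 3: ['refreshing', 'corn'] (min_width=15, slack=1)
Line 4: ['lion', 'hard', 'for'] (min_width=13, slack=3)
Line 5: ['system', 'orange'] (min_width=13, slack=3)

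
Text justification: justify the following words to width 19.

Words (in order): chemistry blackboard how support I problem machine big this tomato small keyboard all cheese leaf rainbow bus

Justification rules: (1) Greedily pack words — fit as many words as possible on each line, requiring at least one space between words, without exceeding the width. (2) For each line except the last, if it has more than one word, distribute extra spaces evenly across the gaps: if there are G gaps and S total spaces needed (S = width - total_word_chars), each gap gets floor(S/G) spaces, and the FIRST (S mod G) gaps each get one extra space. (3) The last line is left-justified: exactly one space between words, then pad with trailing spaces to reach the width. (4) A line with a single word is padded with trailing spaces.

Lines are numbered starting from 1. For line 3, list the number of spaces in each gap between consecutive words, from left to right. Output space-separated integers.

Line 1: ['chemistry'] (min_width=9, slack=10)
Line 2: ['blackboard', 'how'] (min_width=14, slack=5)
Line 3: ['support', 'I', 'problem'] (min_width=17, slack=2)
Line 4: ['machine', 'big', 'this'] (min_width=16, slack=3)
Line 5: ['tomato', 'small'] (min_width=12, slack=7)
Line 6: ['keyboard', 'all', 'cheese'] (min_width=19, slack=0)
Line 7: ['leaf', 'rainbow', 'bus'] (min_width=16, slack=3)

Answer: 2 2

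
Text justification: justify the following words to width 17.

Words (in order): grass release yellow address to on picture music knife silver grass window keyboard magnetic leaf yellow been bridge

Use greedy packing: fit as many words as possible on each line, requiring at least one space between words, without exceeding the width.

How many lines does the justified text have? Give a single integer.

Line 1: ['grass', 'release'] (min_width=13, slack=4)
Line 2: ['yellow', 'address', 'to'] (min_width=17, slack=0)
Line 3: ['on', 'picture', 'music'] (min_width=16, slack=1)
Line 4: ['knife', 'silver'] (min_width=12, slack=5)
Line 5: ['grass', 'window'] (min_width=12, slack=5)
Line 6: ['keyboard', 'magnetic'] (min_width=17, slack=0)
Line 7: ['leaf', 'yellow', 'been'] (min_width=16, slack=1)
Line 8: ['bridge'] (min_width=6, slack=11)
Total lines: 8

Answer: 8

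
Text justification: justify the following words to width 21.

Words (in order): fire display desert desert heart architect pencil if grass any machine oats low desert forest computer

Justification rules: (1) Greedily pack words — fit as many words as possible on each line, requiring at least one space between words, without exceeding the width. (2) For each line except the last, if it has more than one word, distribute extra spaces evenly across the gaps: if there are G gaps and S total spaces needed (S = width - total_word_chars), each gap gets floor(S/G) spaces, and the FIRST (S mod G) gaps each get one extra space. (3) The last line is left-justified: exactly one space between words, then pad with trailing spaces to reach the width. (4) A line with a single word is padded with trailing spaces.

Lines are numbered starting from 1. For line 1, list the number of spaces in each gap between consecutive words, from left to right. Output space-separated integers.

Line 1: ['fire', 'display', 'desert'] (min_width=19, slack=2)
Line 2: ['desert', 'heart'] (min_width=12, slack=9)
Line 3: ['architect', 'pencil', 'if'] (min_width=19, slack=2)
Line 4: ['grass', 'any', 'machine'] (min_width=17, slack=4)
Line 5: ['oats', 'low', 'desert'] (min_width=15, slack=6)
Line 6: ['forest', 'computer'] (min_width=15, slack=6)

Answer: 2 2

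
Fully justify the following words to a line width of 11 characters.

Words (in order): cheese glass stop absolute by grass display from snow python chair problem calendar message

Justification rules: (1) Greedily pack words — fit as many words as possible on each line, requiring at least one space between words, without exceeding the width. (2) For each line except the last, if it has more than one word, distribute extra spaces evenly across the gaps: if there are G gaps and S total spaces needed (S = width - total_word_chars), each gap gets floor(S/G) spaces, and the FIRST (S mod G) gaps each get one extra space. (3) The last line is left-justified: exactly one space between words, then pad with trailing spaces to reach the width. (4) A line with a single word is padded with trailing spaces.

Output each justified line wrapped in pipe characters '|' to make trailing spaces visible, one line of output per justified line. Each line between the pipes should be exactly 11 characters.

Answer: |cheese     |
|glass  stop|
|absolute by|
|grass      |
|display    |
|from   snow|
|python     |
|chair      |
|problem    |
|calendar   |
|message    |

Derivation:
Line 1: ['cheese'] (min_width=6, slack=5)
Line 2: ['glass', 'stop'] (min_width=10, slack=1)
Line 3: ['absolute', 'by'] (min_width=11, slack=0)
Line 4: ['grass'] (min_width=5, slack=6)
Line 5: ['display'] (min_width=7, slack=4)
Line 6: ['from', 'snow'] (min_width=9, slack=2)
Line 7: ['python'] (min_width=6, slack=5)
Line 8: ['chair'] (min_width=5, slack=6)
Line 9: ['problem'] (min_width=7, slack=4)
Line 10: ['calendar'] (min_width=8, slack=3)
Line 11: ['message'] (min_width=7, slack=4)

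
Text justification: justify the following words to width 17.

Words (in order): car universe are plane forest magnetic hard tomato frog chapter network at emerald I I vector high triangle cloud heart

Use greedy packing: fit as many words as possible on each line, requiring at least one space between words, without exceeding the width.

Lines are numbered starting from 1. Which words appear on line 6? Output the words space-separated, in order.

Answer: at emerald I I

Derivation:
Line 1: ['car', 'universe', 'are'] (min_width=16, slack=1)
Line 2: ['plane', 'forest'] (min_width=12, slack=5)
Line 3: ['magnetic', 'hard'] (min_width=13, slack=4)
Line 4: ['tomato', 'frog'] (min_width=11, slack=6)
Line 5: ['chapter', 'network'] (min_width=15, slack=2)
Line 6: ['at', 'emerald', 'I', 'I'] (min_width=14, slack=3)
Line 7: ['vector', 'high'] (min_width=11, slack=6)
Line 8: ['triangle', 'cloud'] (min_width=14, slack=3)
Line 9: ['heart'] (min_width=5, slack=12)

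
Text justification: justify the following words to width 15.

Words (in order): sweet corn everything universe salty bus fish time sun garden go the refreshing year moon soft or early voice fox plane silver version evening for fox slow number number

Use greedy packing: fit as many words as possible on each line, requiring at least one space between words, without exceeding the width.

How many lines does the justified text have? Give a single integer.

Answer: 13

Derivation:
Line 1: ['sweet', 'corn'] (min_width=10, slack=5)
Line 2: ['everything'] (min_width=10, slack=5)
Line 3: ['universe', 'salty'] (min_width=14, slack=1)
Line 4: ['bus', 'fish', 'time'] (min_width=13, slack=2)
Line 5: ['sun', 'garden', 'go'] (min_width=13, slack=2)
Line 6: ['the', 'refreshing'] (min_width=14, slack=1)
Line 7: ['year', 'moon', 'soft'] (min_width=14, slack=1)
Line 8: ['or', 'early', 'voice'] (min_width=14, slack=1)
Line 9: ['fox', 'plane'] (min_width=9, slack=6)
Line 10: ['silver', 'version'] (min_width=14, slack=1)
Line 11: ['evening', 'for', 'fox'] (min_width=15, slack=0)
Line 12: ['slow', 'number'] (min_width=11, slack=4)
Line 13: ['number'] (min_width=6, slack=9)
Total lines: 13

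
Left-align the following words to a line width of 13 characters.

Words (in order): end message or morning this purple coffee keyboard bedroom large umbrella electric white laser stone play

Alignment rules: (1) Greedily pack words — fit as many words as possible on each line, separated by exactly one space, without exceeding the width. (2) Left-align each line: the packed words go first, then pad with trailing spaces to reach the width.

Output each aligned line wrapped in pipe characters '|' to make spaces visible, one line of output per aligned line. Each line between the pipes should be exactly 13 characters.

Answer: |end message  |
|or morning   |
|this purple  |
|coffee       |
|keyboard     |
|bedroom large|
|umbrella     |
|electric     |
|white laser  |
|stone play   |

Derivation:
Line 1: ['end', 'message'] (min_width=11, slack=2)
Line 2: ['or', 'morning'] (min_width=10, slack=3)
Line 3: ['this', 'purple'] (min_width=11, slack=2)
Line 4: ['coffee'] (min_width=6, slack=7)
Line 5: ['keyboard'] (min_width=8, slack=5)
Line 6: ['bedroom', 'large'] (min_width=13, slack=0)
Line 7: ['umbrella'] (min_width=8, slack=5)
Line 8: ['electric'] (min_width=8, slack=5)
Line 9: ['white', 'laser'] (min_width=11, slack=2)
Line 10: ['stone', 'play'] (min_width=10, slack=3)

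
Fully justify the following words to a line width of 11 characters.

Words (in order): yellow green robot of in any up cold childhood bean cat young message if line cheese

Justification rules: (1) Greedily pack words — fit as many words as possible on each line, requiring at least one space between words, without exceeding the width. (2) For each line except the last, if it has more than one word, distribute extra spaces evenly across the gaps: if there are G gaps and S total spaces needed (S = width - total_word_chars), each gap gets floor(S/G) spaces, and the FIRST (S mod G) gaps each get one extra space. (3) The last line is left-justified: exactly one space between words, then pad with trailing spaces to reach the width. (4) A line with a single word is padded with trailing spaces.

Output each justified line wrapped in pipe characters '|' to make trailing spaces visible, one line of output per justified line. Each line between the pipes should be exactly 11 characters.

Answer: |yellow     |
|green robot|
|of  in  any|
|up     cold|
|childhood  |
|bean    cat|
|young      |
|message  if|
|line cheese|

Derivation:
Line 1: ['yellow'] (min_width=6, slack=5)
Line 2: ['green', 'robot'] (min_width=11, slack=0)
Line 3: ['of', 'in', 'any'] (min_width=9, slack=2)
Line 4: ['up', 'cold'] (min_width=7, slack=4)
Line 5: ['childhood'] (min_width=9, slack=2)
Line 6: ['bean', 'cat'] (min_width=8, slack=3)
Line 7: ['young'] (min_width=5, slack=6)
Line 8: ['message', 'if'] (min_width=10, slack=1)
Line 9: ['line', 'cheese'] (min_width=11, slack=0)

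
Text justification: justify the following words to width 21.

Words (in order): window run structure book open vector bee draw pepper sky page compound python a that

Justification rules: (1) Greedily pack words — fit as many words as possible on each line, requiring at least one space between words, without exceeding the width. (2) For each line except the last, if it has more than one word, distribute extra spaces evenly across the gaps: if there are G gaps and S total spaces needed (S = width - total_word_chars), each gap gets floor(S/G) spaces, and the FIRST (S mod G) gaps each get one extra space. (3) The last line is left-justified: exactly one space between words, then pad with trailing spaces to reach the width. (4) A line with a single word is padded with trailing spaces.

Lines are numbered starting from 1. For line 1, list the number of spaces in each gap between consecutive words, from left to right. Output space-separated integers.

Answer: 2 1

Derivation:
Line 1: ['window', 'run', 'structure'] (min_width=20, slack=1)
Line 2: ['book', 'open', 'vector', 'bee'] (min_width=20, slack=1)
Line 3: ['draw', 'pepper', 'sky', 'page'] (min_width=20, slack=1)
Line 4: ['compound', 'python', 'a'] (min_width=17, slack=4)
Line 5: ['that'] (min_width=4, slack=17)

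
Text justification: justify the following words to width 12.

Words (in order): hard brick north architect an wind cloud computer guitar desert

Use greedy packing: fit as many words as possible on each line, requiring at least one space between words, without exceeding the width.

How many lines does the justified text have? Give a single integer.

Answer: 7

Derivation:
Line 1: ['hard', 'brick'] (min_width=10, slack=2)
Line 2: ['north'] (min_width=5, slack=7)
Line 3: ['architect', 'an'] (min_width=12, slack=0)
Line 4: ['wind', 'cloud'] (min_width=10, slack=2)
Line 5: ['computer'] (min_width=8, slack=4)
Line 6: ['guitar'] (min_width=6, slack=6)
Line 7: ['desert'] (min_width=6, slack=6)
Total lines: 7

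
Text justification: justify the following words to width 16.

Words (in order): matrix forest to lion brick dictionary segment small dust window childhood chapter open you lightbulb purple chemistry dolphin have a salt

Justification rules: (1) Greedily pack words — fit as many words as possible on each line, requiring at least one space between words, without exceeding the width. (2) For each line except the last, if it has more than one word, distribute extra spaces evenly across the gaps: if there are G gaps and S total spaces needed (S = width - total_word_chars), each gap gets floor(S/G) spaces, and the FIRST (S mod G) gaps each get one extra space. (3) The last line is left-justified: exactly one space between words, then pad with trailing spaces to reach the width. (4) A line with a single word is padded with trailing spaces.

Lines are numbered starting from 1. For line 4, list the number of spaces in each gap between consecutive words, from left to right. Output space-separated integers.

Line 1: ['matrix', 'forest', 'to'] (min_width=16, slack=0)
Line 2: ['lion', 'brick'] (min_width=10, slack=6)
Line 3: ['dictionary'] (min_width=10, slack=6)
Line 4: ['segment', 'small'] (min_width=13, slack=3)
Line 5: ['dust', 'window'] (min_width=11, slack=5)
Line 6: ['childhood'] (min_width=9, slack=7)
Line 7: ['chapter', 'open', 'you'] (min_width=16, slack=0)
Line 8: ['lightbulb', 'purple'] (min_width=16, slack=0)
Line 9: ['chemistry'] (min_width=9, slack=7)
Line 10: ['dolphin', 'have', 'a'] (min_width=14, slack=2)
Line 11: ['salt'] (min_width=4, slack=12)

Answer: 4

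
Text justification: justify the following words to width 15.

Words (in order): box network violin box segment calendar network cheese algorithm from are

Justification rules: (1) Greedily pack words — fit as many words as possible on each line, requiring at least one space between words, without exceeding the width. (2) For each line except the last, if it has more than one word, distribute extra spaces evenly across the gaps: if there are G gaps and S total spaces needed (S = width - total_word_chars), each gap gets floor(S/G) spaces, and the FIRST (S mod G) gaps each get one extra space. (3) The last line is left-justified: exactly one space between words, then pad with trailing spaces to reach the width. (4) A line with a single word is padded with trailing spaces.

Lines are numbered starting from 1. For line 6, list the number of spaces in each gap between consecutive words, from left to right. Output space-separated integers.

Answer: 2

Derivation:
Line 1: ['box', 'network'] (min_width=11, slack=4)
Line 2: ['violin', 'box'] (min_width=10, slack=5)
Line 3: ['segment'] (min_width=7, slack=8)
Line 4: ['calendar'] (min_width=8, slack=7)
Line 5: ['network', 'cheese'] (min_width=14, slack=1)
Line 6: ['algorithm', 'from'] (min_width=14, slack=1)
Line 7: ['are'] (min_width=3, slack=12)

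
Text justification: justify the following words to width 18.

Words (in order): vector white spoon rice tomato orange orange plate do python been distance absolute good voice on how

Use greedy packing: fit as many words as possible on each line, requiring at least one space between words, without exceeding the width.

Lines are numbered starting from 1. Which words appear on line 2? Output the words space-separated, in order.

Line 1: ['vector', 'white', 'spoon'] (min_width=18, slack=0)
Line 2: ['rice', 'tomato', 'orange'] (min_width=18, slack=0)
Line 3: ['orange', 'plate', 'do'] (min_width=15, slack=3)
Line 4: ['python', 'been'] (min_width=11, slack=7)
Line 5: ['distance', 'absolute'] (min_width=17, slack=1)
Line 6: ['good', 'voice', 'on', 'how'] (min_width=17, slack=1)

Answer: rice tomato orange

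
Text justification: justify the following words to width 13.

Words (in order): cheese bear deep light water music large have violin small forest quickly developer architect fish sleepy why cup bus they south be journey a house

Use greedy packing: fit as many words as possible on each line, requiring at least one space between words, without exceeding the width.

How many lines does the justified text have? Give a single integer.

Answer: 14

Derivation:
Line 1: ['cheese', 'bear'] (min_width=11, slack=2)
Line 2: ['deep', 'light'] (min_width=10, slack=3)
Line 3: ['water', 'music'] (min_width=11, slack=2)
Line 4: ['large', 'have'] (min_width=10, slack=3)
Line 5: ['violin', 'small'] (min_width=12, slack=1)
Line 6: ['forest'] (min_width=6, slack=7)
Line 7: ['quickly'] (min_width=7, slack=6)
Line 8: ['developer'] (min_width=9, slack=4)
Line 9: ['architect'] (min_width=9, slack=4)
Line 10: ['fish', 'sleepy'] (min_width=11, slack=2)
Line 11: ['why', 'cup', 'bus'] (min_width=11, slack=2)
Line 12: ['they', 'south', 'be'] (min_width=13, slack=0)
Line 13: ['journey', 'a'] (min_width=9, slack=4)
Line 14: ['house'] (min_width=5, slack=8)
Total lines: 14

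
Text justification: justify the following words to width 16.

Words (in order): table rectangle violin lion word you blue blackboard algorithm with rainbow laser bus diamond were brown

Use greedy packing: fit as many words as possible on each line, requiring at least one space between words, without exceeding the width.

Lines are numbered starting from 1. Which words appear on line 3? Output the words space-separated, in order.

Answer: you blue

Derivation:
Line 1: ['table', 'rectangle'] (min_width=15, slack=1)
Line 2: ['violin', 'lion', 'word'] (min_width=16, slack=0)
Line 3: ['you', 'blue'] (min_width=8, slack=8)
Line 4: ['blackboard'] (min_width=10, slack=6)
Line 5: ['algorithm', 'with'] (min_width=14, slack=2)
Line 6: ['rainbow', 'laser'] (min_width=13, slack=3)
Line 7: ['bus', 'diamond', 'were'] (min_width=16, slack=0)
Line 8: ['brown'] (min_width=5, slack=11)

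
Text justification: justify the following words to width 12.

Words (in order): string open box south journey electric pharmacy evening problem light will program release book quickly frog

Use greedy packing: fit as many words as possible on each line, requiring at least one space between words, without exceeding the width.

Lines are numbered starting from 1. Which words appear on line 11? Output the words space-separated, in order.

Answer: quickly frog

Derivation:
Line 1: ['string', 'open'] (min_width=11, slack=1)
Line 2: ['box', 'south'] (min_width=9, slack=3)
Line 3: ['journey'] (min_width=7, slack=5)
Line 4: ['electric'] (min_width=8, slack=4)
Line 5: ['pharmacy'] (min_width=8, slack=4)
Line 6: ['evening'] (min_width=7, slack=5)
Line 7: ['problem'] (min_width=7, slack=5)
Line 8: ['light', 'will'] (min_width=10, slack=2)
Line 9: ['program'] (min_width=7, slack=5)
Line 10: ['release', 'book'] (min_width=12, slack=0)
Line 11: ['quickly', 'frog'] (min_width=12, slack=0)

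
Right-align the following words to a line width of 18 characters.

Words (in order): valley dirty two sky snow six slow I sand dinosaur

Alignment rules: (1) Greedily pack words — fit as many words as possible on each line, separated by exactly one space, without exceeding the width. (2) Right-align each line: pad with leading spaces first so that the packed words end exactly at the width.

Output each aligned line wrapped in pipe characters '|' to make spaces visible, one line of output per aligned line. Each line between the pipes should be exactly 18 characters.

Answer: |  valley dirty two|
| sky snow six slow|
|   I sand dinosaur|

Derivation:
Line 1: ['valley', 'dirty', 'two'] (min_width=16, slack=2)
Line 2: ['sky', 'snow', 'six', 'slow'] (min_width=17, slack=1)
Line 3: ['I', 'sand', 'dinosaur'] (min_width=15, slack=3)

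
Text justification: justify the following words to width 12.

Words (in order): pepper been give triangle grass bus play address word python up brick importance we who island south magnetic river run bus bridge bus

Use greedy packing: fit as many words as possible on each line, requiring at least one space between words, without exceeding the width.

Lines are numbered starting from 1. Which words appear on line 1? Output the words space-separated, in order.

Line 1: ['pepper', 'been'] (min_width=11, slack=1)
Line 2: ['give'] (min_width=4, slack=8)
Line 3: ['triangle'] (min_width=8, slack=4)
Line 4: ['grass', 'bus'] (min_width=9, slack=3)
Line 5: ['play', 'address'] (min_width=12, slack=0)
Line 6: ['word', 'python'] (min_width=11, slack=1)
Line 7: ['up', 'brick'] (min_width=8, slack=4)
Line 8: ['importance'] (min_width=10, slack=2)
Line 9: ['we', 'who'] (min_width=6, slack=6)
Line 10: ['island', 'south'] (min_width=12, slack=0)
Line 11: ['magnetic'] (min_width=8, slack=4)
Line 12: ['river', 'run'] (min_width=9, slack=3)
Line 13: ['bus', 'bridge'] (min_width=10, slack=2)
Line 14: ['bus'] (min_width=3, slack=9)

Answer: pepper been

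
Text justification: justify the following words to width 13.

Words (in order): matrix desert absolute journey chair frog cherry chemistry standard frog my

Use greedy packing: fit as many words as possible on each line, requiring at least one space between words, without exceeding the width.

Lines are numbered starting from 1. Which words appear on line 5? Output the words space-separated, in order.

Line 1: ['matrix', 'desert'] (min_width=13, slack=0)
Line 2: ['absolute'] (min_width=8, slack=5)
Line 3: ['journey', 'chair'] (min_width=13, slack=0)
Line 4: ['frog', 'cherry'] (min_width=11, slack=2)
Line 5: ['chemistry'] (min_width=9, slack=4)
Line 6: ['standard', 'frog'] (min_width=13, slack=0)
Line 7: ['my'] (min_width=2, slack=11)

Answer: chemistry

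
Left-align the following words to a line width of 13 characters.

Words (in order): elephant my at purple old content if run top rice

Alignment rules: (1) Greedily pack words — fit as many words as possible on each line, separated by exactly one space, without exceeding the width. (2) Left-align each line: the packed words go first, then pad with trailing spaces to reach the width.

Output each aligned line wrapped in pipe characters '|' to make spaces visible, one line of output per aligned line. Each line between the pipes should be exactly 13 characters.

Line 1: ['elephant', 'my'] (min_width=11, slack=2)
Line 2: ['at', 'purple', 'old'] (min_width=13, slack=0)
Line 3: ['content', 'if'] (min_width=10, slack=3)
Line 4: ['run', 'top', 'rice'] (min_width=12, slack=1)

Answer: |elephant my  |
|at purple old|
|content if   |
|run top rice |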